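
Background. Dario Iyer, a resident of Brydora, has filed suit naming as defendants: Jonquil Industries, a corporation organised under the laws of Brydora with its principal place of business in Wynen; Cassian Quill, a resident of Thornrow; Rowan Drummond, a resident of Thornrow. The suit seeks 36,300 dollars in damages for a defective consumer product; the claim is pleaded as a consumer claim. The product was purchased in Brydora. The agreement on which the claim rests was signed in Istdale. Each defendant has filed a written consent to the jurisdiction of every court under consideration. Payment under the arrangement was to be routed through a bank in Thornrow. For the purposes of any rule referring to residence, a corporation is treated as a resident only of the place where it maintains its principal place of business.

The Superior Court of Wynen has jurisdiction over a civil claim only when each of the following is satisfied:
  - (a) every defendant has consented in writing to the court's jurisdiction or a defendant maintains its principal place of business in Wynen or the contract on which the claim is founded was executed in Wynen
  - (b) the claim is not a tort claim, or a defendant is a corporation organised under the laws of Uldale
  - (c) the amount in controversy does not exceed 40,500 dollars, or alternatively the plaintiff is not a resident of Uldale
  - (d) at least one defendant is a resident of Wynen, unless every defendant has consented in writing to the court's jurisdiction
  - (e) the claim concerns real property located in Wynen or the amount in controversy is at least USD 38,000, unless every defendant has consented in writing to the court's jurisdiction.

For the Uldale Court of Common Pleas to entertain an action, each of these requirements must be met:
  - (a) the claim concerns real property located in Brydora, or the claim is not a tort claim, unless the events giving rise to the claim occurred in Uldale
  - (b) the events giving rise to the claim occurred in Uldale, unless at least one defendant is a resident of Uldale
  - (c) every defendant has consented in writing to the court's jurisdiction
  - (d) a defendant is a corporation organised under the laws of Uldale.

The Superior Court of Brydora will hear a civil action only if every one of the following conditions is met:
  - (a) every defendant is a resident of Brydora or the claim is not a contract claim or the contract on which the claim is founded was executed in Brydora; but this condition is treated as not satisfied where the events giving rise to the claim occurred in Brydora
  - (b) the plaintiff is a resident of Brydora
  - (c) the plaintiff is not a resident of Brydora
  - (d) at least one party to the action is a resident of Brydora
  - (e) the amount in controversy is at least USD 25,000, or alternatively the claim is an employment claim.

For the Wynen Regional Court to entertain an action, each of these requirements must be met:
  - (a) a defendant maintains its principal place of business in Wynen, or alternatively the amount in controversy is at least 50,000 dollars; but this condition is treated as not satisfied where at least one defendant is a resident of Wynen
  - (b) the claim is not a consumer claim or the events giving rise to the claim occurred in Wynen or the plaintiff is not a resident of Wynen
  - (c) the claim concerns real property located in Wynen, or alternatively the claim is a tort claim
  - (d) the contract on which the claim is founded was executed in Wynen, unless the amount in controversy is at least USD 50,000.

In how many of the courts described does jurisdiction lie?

1

The Superior Court of Wynen:
  (a) Every defendant has filed written consent — that alternative is enough. Satisfied.
  (b) The claim is a consumer claim, not a tort claim, so this disjunct is met. Condition met.
  (c) The amount in controversy is 36,300 dollars, within the $40,500 ceiling, so one alternative holds. Satisfied.
  (d) Jonquil Industries resides in Wynen. Satisfied.
  (e) The claim does not concern real property; the amount in controversy is $36,300, below the $38,000 floor — no alternative holds. The proviso rescues it, though: every defendant has filed written consent. Satisfied.
  → The court has jurisdiction.
The Uldale Court of Common Pleas:
  (a) The claim is a consumer claim, not a tort claim — that alternative is enough. Met.
  (b) The operative events occurred in Brydora, not Uldale. Nor does the 'unless' clause help: no defendant resides in Uldale (they reside in Wynen, Thornrow, Thornrow). Not satisfied.
  (c) Every defendant has filed written consent. Satisfied.
  (d) The corporate defendant(s) are organised in Brydora, not Uldale. Not satisfied.
  → Not every requirement is met — no jurisdiction.
The Superior Court of Brydora:
  (a) The claim is a consumer claim, not a contract claim, which satisfies one of the alternatives. But the operative events occurred in Brydora, triggering the carve-out and defeating this condition. Fails.
  (b) The plaintiff resides in Brydora. Satisfied.
  (c) The plaintiff resides in Brydora. Fails.
  (d) Dario Iyer resides in Brydora. Condition met.
  (e) The amount in controversy is $36,300, which meets the 25,000 dollars floor, so one alternative holds. Met.
  → Not every requirement is met — no jurisdiction.
The Wynen Regional Court:
  (a) Jonquil Industries has its principal place of business in Wynen, so one alternative holds. But the carve-out bites: Jonquil Industries resides in Wynen. Not satisfied.
  (b) The plaintiff resides in Brydora, which is not Wynen, so one alternative holds. Satisfied.
  (c) The claim does not concern real property; the claim is a consumer claim, not a tort claim — every alternative fails. Not met.
  (d) The contract was executed in Istdale, not Wynen. The proviso offers no rescue either, since the amount in controversy is USD 36,300, below the 50,000 dollars floor. Not satisfied.
  → The court lacks jurisdiction.
Courts with jurisdiction: the Superior Court of Wynen — 1 in total.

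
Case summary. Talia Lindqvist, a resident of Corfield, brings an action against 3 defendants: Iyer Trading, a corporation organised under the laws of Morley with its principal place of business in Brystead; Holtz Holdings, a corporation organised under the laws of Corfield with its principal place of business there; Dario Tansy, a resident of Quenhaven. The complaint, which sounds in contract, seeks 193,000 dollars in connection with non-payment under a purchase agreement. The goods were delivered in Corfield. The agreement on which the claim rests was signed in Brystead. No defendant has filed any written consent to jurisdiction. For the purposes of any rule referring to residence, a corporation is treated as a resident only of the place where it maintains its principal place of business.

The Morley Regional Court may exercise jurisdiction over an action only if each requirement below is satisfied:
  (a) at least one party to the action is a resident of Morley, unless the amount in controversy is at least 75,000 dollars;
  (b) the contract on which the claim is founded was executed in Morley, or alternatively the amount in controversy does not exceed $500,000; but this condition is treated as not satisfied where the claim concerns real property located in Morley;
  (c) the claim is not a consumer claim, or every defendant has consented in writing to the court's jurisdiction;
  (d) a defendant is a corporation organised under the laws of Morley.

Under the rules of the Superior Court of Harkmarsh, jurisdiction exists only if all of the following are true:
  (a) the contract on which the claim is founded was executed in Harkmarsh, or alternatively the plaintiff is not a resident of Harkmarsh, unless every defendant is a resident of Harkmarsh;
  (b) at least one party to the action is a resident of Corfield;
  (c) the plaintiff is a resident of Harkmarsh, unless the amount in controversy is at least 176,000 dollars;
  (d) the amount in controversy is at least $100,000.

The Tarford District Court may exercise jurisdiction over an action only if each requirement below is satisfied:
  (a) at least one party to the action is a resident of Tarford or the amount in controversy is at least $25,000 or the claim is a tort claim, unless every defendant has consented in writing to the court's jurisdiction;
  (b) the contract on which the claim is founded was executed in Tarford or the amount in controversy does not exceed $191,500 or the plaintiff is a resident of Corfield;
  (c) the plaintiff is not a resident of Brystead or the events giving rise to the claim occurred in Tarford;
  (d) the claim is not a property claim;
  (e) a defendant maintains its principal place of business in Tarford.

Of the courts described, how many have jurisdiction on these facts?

2

The Morley Regional Court:
  (a) No party resides in Morley. However, the amount in controversy is $193,000, which meets the 75,000 dollars floor, so the 'unless' proviso supplies this condition. Condition met.
  (b) The amount in controversy is $193,000, within the 500,000 dollars ceiling, so one alternative holds. And the carve-out is inapplicable — the claim does not concern real property. Condition met.
  (c) The claim is a contract claim, not a consumer claim, which satisfies one of the alternatives. Met.
  (d) Iyer Trading is organised under the laws of Morley. Met.
  → Every requirement is satisfied — jurisdiction.
The Superior Court of Harkmarsh:
  (a) The plaintiff resides in Corfield, which is not Harkmarsh, which satisfies one of the alternatives. Satisfied.
  (b) Talia Lindqvist resides in Corfield. Satisfied.
  (c) The plaintiff resides in Corfield, not Harkmarsh. However, the amount in controversy is USD 193,000, which meets the 176,000 dollars floor, so the 'unless' proviso supplies this condition. Satisfied.
  (d) The amount in controversy is USD 193,000, which meets the USD 100,000 floor. Met.
  → The court has jurisdiction.
The Tarford District Court:
  (a) The amount in controversy is $193,000, which meets the $25,000 floor, which satisfies one of the alternatives. Condition met.
  (b) The plaintiff resides in Corfield — that alternative is enough. Satisfied.
  (c) The plaintiff resides in Corfield, which is not Brystead, which satisfies one of the alternatives. Met.
  (d) The claim is a contract claim, not a property claim. Satisfied.
  (e) The corporate defendant(s) have their principal place of business in Brystead, Corfield, not Tarford. Not satisfied.
  → The court lacks jurisdiction.
Courts with jurisdiction: the Morley Regional Court, the Superior Court of Harkmarsh — 2 in total.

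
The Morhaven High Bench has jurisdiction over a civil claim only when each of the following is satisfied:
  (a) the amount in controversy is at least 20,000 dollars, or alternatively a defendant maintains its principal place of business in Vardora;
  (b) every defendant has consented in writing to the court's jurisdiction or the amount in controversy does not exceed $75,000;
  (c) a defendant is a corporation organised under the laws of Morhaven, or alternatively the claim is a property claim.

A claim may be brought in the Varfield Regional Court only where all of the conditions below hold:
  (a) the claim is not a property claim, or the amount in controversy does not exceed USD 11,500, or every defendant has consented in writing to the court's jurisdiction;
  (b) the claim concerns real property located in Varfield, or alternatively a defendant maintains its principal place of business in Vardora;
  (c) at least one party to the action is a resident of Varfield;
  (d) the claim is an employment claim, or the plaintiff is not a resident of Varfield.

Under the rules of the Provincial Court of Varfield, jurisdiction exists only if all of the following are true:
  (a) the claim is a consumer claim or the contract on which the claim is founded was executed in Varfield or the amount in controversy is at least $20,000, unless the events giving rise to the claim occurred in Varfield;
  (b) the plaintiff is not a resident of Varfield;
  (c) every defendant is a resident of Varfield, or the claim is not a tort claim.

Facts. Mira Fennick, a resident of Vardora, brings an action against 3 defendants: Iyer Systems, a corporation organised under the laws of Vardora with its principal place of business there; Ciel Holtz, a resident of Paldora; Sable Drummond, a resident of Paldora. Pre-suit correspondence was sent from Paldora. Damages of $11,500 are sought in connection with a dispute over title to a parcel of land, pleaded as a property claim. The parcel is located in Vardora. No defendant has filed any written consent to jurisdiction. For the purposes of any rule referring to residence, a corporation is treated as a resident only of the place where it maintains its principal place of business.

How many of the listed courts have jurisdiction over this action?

1

The Morhaven High Bench:
  (a) Iyer Systems has its principal place of business in Vardora, so one alternative holds. Met.
  (b) The amount in controversy is $11,500, within the $75,000 ceiling — that alternative is enough. Condition met.
  (c) The claim is a property claim, so this disjunct is met. Met.
  → The court has jurisdiction.
The Varfield Regional Court:
  (a) The amount in controversy is USD 11,500, within the $11,500 ceiling, so this disjunct is met. Satisfied.
  (b) Iyer Systems has its principal place of business in Vardora, so this disjunct is met. Condition met.
  (c) No party resides in Varfield. Not met.
  (d) The plaintiff resides in Vardora, which is not Varfield, so this disjunct is met. Condition met.
  → The court lacks jurisdiction.
The Provincial Court of Varfield:
  (a) The claim is a property claim, not a consumer claim; no contract (and hence no place of execution) is alleged; the amount in controversy is $11,500, below the USD 20,000 floor — none of the alternatives is met. And the operative events occurred in Vardora, not Varfield, so the proviso does not save it. Not met.
  (b) The plaintiff resides in Vardora, which is not Varfield. Satisfied.
  (c) The claim is a property claim, not a tort claim — that alternative is enough. Condition met.
  → At least one condition fails; no jurisdiction.
Courts with jurisdiction: the Morhaven High Bench — 1 in total.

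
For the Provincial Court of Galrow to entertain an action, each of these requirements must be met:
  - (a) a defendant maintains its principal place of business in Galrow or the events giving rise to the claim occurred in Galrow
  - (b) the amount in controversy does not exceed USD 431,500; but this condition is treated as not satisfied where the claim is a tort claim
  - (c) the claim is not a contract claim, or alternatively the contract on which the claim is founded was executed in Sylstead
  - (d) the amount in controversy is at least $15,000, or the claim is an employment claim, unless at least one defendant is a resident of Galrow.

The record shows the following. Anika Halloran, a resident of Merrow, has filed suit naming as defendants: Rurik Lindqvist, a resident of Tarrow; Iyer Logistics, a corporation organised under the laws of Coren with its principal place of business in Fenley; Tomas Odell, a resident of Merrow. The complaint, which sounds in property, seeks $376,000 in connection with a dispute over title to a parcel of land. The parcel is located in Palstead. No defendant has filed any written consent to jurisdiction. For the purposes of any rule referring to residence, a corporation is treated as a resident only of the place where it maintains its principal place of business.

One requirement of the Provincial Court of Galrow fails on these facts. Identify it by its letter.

The Provincial Court of Galrow:
  (a) The corporate defendant(s) have their principal place of business in Fenley, not Galrow; the operative events occurred in Palstead, not Galrow — no alternative holds. Condition not met.
  (b) The amount in controversy is 376,000 dollars, within the 431,500 dollars ceiling. The exception is not triggered, since the claim is a property claim, not a tort claim. Met.
  (c) The claim is a property claim, not a contract claim, which satisfies one of the alternatives. Satisfied.
  (d) The amount in controversy is 376,000 dollars, which meets the $15,000 floor, so one alternative holds. Met.
Only condition (a) fails.

(a)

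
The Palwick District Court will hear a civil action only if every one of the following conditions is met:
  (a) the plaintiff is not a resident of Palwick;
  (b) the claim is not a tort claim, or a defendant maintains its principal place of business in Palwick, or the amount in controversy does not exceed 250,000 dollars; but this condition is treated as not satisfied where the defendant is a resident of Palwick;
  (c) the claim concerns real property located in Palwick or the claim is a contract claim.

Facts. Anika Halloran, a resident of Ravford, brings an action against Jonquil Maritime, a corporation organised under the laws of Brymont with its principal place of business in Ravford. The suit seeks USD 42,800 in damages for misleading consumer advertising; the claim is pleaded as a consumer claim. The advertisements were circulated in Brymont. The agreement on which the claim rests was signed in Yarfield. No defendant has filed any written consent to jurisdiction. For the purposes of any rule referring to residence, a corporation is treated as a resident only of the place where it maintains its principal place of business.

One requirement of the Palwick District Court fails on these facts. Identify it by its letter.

The Palwick District Court:
  (a) The plaintiff resides in Ravford, which is not Palwick. Met.
  (b) The claim is a consumer claim, not a tort claim, so this disjunct is met. And the carve-out is inapplicable — the defendant resides in Ravford, not Palwick. Condition met.
  (c) The claim does not concern real property; the claim is a consumer claim, not a contract claim — every alternative fails. Not met.
Only condition (c) fails.

(c)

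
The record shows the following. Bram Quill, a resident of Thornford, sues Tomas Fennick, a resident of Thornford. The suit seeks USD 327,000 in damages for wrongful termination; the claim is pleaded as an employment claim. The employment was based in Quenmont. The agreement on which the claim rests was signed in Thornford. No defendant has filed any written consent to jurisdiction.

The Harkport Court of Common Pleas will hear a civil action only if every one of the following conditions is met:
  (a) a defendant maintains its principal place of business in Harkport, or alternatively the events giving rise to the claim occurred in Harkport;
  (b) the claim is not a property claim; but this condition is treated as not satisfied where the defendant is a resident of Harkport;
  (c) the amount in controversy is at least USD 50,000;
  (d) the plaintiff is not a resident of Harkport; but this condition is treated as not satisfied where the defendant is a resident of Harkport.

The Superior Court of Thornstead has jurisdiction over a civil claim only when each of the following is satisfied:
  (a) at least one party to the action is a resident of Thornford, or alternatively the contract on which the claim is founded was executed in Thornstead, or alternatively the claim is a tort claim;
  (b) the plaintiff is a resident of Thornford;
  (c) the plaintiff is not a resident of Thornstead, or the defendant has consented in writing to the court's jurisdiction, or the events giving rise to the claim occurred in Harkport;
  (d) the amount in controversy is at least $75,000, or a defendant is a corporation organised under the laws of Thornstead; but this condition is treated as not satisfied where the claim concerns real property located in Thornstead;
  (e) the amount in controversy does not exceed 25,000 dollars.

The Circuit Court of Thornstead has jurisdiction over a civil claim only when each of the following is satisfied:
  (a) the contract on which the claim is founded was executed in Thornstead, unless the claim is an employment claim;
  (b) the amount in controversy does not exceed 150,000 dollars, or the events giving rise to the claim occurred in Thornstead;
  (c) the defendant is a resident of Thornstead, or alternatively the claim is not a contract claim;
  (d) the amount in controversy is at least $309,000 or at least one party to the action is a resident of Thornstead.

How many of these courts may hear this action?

0

The Harkport Court of Common Pleas:
  (a) No defendant is a corporation; the operative events occurred in Quenmont, not Harkport — every alternative fails. Condition not met.
  (b) The claim is an employment claim, not a property claim. The exception is not triggered, since the defendant resides in Thornford, not Harkport. Satisfied.
  (c) The amount in controversy is $327,000, which meets the USD 50,000 floor. Condition met.
  (d) The plaintiff resides in Thornford, which is not Harkport. The exception is not triggered, since the defendant resides in Thornford, not Harkport. Met.
  → Not every requirement is met — no jurisdiction.
The Superior Court of Thornstead:
  (a) Bram Quill resides in Thornford, so this disjunct is met. Met.
  (b) The plaintiff resides in Thornford. Met.
  (c) The plaintiff resides in Thornford, which is not Thornstead — that alternative is enough. Satisfied.
  (d) The amount in controversy is 327,000 dollars, which meets the $75,000 floor, so this disjunct is met. The exception is not triggered, since the claim does not concern real property. Condition met.
  (e) The amount in controversy is USD 327,000, above the USD 25,000 ceiling. Fails.
  → Not every requirement is met — no jurisdiction.
The Circuit Court of Thornstead:
  (a) The contract was executed in Thornford, not Thornstead. But the claim is an employment claim, and the 'unless' clause therefore excuses the requirement. Met.
  (b) The amount in controversy is USD 327,000, above the 150,000 dollars ceiling; the operative events occurred in Quenmont, not Thornstead — no alternative holds. Fails.
  (c) The claim is an employment claim, not a contract claim — that alternative is enough. Condition met.
  (d) The amount in controversy is $327,000, which meets the USD 309,000 floor — that alternative is enough. Condition met.
  → Not every requirement is met — no jurisdiction.
No court satisfies all of its conditions.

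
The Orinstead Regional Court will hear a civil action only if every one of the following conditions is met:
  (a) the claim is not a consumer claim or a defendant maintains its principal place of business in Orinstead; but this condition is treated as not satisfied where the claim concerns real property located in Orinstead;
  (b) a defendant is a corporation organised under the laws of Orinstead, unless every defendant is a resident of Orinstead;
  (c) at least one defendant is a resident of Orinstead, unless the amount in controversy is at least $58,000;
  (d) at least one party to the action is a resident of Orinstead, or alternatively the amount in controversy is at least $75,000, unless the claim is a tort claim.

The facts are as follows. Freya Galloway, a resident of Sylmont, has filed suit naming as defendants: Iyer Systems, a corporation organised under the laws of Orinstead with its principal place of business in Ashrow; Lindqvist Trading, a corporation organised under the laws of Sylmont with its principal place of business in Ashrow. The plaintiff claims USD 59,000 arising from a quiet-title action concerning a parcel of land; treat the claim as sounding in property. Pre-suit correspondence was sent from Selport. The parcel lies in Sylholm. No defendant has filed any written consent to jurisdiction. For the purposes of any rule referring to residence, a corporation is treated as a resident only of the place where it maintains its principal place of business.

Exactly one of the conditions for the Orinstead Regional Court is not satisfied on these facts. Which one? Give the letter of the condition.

(d)

The Orinstead Regional Court:
  (a) The claim is a property claim, not a consumer claim — that alternative is enough. And the carve-out is inapplicable — the property lies in Sylholm, not Orinstead. Met.
  (b) Iyer Systems is organised under the laws of Orinstead. Condition met.
  (c) No defendant resides in Orinstead (they reside in Ashrow, Ashrow). The proviso rescues it, though: the amount in controversy is 59,000 dollars, which meets the 58,000 dollars floor. Condition met.
  (d) No party resides in Orinstead; the amount in controversy is 59,000 dollars, below the 75,000 dollars floor — every alternative fails. And the claim is a property claim, not a tort claim, so the proviso does not save it. Not satisfied.
Only condition (d) fails.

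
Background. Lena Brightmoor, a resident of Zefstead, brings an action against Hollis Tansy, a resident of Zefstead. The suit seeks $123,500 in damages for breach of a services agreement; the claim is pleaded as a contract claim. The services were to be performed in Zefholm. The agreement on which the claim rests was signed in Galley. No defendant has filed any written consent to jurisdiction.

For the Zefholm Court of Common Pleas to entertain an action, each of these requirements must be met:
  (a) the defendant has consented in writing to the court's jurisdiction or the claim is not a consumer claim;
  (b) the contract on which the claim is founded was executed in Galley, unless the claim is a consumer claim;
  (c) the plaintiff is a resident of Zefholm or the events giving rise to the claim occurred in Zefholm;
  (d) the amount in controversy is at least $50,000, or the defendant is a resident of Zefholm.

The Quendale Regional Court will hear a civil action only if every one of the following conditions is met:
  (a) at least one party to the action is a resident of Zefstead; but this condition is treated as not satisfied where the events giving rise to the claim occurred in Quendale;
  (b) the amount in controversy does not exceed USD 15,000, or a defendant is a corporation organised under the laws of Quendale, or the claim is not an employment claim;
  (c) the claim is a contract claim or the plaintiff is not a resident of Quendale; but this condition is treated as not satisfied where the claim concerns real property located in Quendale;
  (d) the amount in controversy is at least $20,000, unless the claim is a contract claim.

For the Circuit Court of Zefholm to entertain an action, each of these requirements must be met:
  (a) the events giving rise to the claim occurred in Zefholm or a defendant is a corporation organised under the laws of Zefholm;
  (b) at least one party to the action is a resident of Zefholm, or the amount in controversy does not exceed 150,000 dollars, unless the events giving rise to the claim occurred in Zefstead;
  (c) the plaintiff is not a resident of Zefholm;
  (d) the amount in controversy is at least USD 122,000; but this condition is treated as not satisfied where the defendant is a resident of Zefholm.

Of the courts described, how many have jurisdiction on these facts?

3

The Zefholm Court of Common Pleas:
  (a) The claim is a contract claim, not a consumer claim — that alternative is enough. Condition met.
  (b) The contract was executed in Galley. Satisfied.
  (c) The operative events occurred in Zefholm, so one alternative holds. Satisfied.
  (d) The amount in controversy is 123,500 dollars, which meets the USD 50,000 floor, which satisfies one of the alternatives. Met.
  → All conditions met; jurisdiction exists.
The Quendale Regional Court:
  (a) Lena Brightmoor resides in Zefstead. The carve-out does not apply: the operative events occurred in Zefholm, not Quendale. Met.
  (b) The claim is a contract claim, not an employment claim, so this disjunct is met. Met.
  (c) The claim is a contract claim, so this disjunct is met. The exception is not triggered, since the claim does not concern real property. Satisfied.
  (d) The amount in controversy is $123,500, which meets the 20,000 dollars floor. Met.
  → All conditions met; jurisdiction exists.
The Circuit Court of Zefholm:
  (a) The operative events occurred in Zefholm, so this disjunct is met. Met.
  (b) The amount in controversy is USD 123,500, within the USD 150,000 ceiling, so one alternative holds. Met.
  (c) The plaintiff resides in Zefstead, which is not Zefholm. Condition met.
  (d) The amount in controversy is USD 123,500, which meets the $122,000 floor. The carve-out does not apply: the defendant resides in Zefstead, not Zefholm. Condition met.
  → All conditions met; jurisdiction exists.
Courts with jurisdiction: the Zefholm Court of Common Pleas, the Quendale Regional Court, the Circuit Court of Zefholm — 3 in total.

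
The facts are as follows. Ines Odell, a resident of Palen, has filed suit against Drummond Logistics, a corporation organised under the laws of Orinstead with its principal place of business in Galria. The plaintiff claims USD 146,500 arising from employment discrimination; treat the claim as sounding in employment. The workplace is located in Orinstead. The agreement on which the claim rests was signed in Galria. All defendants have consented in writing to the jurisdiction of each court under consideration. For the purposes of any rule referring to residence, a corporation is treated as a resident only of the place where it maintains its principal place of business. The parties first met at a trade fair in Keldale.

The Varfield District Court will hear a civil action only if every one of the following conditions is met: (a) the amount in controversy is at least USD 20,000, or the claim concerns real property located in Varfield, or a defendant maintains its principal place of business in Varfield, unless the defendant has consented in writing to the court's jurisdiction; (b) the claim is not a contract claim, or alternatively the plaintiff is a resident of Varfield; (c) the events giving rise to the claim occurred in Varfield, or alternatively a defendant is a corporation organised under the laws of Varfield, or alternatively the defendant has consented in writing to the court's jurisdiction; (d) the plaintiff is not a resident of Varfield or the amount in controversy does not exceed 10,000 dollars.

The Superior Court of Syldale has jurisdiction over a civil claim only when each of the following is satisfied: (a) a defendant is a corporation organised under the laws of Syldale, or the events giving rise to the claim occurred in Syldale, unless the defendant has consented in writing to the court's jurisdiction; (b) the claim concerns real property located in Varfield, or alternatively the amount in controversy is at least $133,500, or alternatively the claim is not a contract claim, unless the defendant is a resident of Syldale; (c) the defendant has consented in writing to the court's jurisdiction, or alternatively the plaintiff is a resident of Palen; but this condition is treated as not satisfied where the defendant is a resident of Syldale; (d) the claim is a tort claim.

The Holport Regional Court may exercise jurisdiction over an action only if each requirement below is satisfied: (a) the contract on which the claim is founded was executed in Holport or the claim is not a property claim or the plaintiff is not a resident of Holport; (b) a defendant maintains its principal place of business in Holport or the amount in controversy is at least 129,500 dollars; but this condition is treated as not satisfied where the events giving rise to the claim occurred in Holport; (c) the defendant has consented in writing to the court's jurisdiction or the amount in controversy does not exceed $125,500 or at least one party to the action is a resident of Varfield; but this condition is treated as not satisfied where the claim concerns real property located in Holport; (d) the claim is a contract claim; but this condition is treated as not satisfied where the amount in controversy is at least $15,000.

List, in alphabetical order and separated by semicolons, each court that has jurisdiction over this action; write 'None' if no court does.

the Varfield District Court

The Varfield District Court:
  (a) The amount in controversy is $146,500, which meets the $20,000 floor, which satisfies one of the alternatives. Condition met.
  (b) The claim is an employment claim, not a contract claim, which satisfies one of the alternatives. Met.
  (c) Every defendant has filed written consent — that alternative is enough. Condition met.
  (d) The plaintiff resides in Palen, which is not Varfield — that alternative is enough. Met.
  → The court has jurisdiction.
The Superior Court of Syldale:
  (a) The corporate defendant(s) are organised in Orinstead, not Syldale; the operative events occurred in Orinstead, not Syldale — no alternative holds. However, every defendant has filed written consent, so the 'unless' proviso supplies this condition. Met.
  (b) The amount in controversy is USD 146,500, which meets the USD 133,500 floor, which satisfies one of the alternatives. Condition met.
  (c) Every defendant has filed written consent, so one alternative holds. And the carve-out is inapplicable — the defendant resides in Galria, not Syldale. Condition met.
  (d) The claim is an employment claim, not a tort claim. Condition not met.
  → No jurisdiction.
The Holport Regional Court:
  (a) The claim is an employment claim, not a property claim, which satisfies one of the alternatives. Satisfied.
  (b) The amount in controversy is USD 146,500, which meets the $129,500 floor, so this disjunct is met. And the carve-out is inapplicable — the operative events occurred in Orinstead, not Holport. Met.
  (c) Every defendant has filed written consent, so this disjunct is met. And the carve-out is inapplicable — the claim does not concern real property. Condition met.
  (d) The claim is an employment claim, not a contract claim. Not satisfied.
  → No jurisdiction.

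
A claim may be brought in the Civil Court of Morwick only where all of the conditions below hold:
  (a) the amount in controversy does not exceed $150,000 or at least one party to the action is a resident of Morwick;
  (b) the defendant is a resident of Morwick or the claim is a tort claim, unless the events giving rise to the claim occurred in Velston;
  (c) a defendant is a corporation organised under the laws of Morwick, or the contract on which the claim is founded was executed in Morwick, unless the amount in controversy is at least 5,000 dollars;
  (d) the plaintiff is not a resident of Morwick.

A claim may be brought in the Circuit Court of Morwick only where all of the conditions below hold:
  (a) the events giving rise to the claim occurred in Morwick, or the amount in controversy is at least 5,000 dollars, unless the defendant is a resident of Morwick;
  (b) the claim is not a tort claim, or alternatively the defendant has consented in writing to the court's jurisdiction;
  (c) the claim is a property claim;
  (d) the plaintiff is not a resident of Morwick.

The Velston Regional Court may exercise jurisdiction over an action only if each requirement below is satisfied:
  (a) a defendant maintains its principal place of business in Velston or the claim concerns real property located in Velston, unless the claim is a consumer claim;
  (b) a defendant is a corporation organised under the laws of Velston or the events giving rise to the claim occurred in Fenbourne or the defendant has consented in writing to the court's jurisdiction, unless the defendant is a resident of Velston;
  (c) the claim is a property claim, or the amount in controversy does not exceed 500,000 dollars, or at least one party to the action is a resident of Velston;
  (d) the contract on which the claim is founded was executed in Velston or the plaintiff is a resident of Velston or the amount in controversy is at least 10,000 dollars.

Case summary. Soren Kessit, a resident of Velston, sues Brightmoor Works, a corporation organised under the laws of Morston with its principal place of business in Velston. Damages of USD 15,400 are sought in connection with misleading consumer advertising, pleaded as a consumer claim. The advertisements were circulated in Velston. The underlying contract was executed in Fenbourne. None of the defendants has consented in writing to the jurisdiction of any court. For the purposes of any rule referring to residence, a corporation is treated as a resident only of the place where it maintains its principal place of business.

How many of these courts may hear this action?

2

The Civil Court of Morwick:
  (a) The amount in controversy is USD 15,400, within the 150,000 dollars ceiling, which satisfies one of the alternatives. Satisfied.
  (b) The defendant resides in Velston, not Morwick; the claim is a consumer claim, not a tort claim — every alternative fails. But the operative events occurred in Velston, and the 'unless' clause therefore excuses the requirement. Condition met.
  (c) The corporate defendant(s) are organised in Morston, not Morwick; the contract was executed in Fenbourne, not Morwick — every alternative fails. However, the amount in controversy is $15,400, which meets the 5,000 dollars floor, so the 'unless' proviso supplies this condition. Condition met.
  (d) The plaintiff resides in Velston, which is not Morwick. Met.
  → The court has jurisdiction.
The Circuit Court of Morwick:
  (a) The amount in controversy is $15,400, which meets the $5,000 floor, which satisfies one of the alternatives. Met.
  (b) The claim is a consumer claim, not a tort claim — that alternative is enough. Satisfied.
  (c) The claim is a consumer claim, not a property claim. Fails.
  (d) The plaintiff resides in Velston, which is not Morwick. Condition met.
  → At least one condition fails; no jurisdiction.
The Velston Regional Court:
  (a) Brightmoor Works has its principal place of business in Velston, so this disjunct is met. Met.
  (b) The corporate defendant(s) are organised in Morston, not Velston; the operative events occurred in Velston, not Fenbourne; no such written consent has been filed — no alternative holds. The proviso rescues it, though: the defendant resides in Velston. Satisfied.
  (c) The amount in controversy is USD 15,400, within the $500,000 ceiling, so one alternative holds. Satisfied.
  (d) The plaintiff resides in Velston, so this disjunct is met. Condition met.
  → Every requirement is satisfied — jurisdiction.
Courts with jurisdiction: the Civil Court of Morwick, the Velston Regional Court — 2 in total.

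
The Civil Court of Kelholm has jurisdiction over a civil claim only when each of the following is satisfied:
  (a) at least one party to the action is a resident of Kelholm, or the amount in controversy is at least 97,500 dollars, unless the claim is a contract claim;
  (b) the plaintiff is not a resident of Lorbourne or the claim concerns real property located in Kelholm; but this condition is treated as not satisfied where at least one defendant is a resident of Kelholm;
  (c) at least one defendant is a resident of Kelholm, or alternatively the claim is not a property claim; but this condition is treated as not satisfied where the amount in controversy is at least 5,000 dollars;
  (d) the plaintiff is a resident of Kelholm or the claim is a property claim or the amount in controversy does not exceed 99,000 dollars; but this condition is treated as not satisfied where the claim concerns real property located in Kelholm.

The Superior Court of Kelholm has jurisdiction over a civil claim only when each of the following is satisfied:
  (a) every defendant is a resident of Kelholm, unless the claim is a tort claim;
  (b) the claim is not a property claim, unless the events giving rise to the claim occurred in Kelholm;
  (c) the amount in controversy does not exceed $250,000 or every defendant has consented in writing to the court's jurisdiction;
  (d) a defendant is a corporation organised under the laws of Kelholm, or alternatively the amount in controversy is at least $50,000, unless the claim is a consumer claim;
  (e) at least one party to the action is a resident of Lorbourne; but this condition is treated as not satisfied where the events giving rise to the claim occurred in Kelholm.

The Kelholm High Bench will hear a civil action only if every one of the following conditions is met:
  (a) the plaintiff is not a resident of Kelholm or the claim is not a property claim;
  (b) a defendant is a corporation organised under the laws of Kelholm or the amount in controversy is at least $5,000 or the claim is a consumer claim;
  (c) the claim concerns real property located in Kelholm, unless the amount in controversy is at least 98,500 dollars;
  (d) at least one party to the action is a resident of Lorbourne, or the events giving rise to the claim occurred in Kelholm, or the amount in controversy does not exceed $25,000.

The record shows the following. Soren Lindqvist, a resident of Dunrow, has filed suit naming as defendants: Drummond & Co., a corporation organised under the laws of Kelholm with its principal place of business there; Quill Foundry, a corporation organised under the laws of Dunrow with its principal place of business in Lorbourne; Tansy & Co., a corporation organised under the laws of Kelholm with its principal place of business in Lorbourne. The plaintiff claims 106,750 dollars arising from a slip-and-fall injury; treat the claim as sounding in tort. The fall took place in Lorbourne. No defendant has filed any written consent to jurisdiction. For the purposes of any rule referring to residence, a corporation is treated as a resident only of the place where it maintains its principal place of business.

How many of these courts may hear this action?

The Civil Court of Kelholm:
  (a) Drummond & Co. resides in Kelholm — that alternative is enough. Met.
  (b) The plaintiff resides in Dunrow, which is not Lorbourne — that alternative is enough. However, Drummond & Co. resides in Kelholm, which falls within the stated exception and so defeats the condition. Not met.
  (c) Drummond & Co. resides in Kelholm, so one alternative holds. But the amount in controversy is USD 106,750, which meets the $5,000 floor, triggering the carve-out and defeating this condition. Condition not met.
  (d) The plaintiff resides in Dunrow, not Kelholm; the claim is a tort claim, not a property claim; the amount in controversy is $106,750, above the $99,000 ceiling — every alternative fails. Not satisfied.
  → No jurisdiction.
The Superior Court of Kelholm:
  (a) The defendants reside as follows — Drummond & Co. in Kelholm, Quill Foundry in Lorbourne, Tansy & Co. in Lorbourne — not all in Kelholm. However, the claim is a tort claim, so the 'unless' proviso supplies this condition. Satisfied.
  (b) The claim is a tort claim, not a property claim. Condition met.
  (c) The amount in controversy is USD 106,750, within the USD 250,000 ceiling, so one alternative holds. Satisfied.
  (d) Drummond & Co. is organised under the laws of Kelholm, which satisfies one of the alternatives. Condition met.
  (e) Quill Foundry resides in Lorbourne. And the carve-out is inapplicable — the operative events occurred in Lorbourne, not Kelholm. Satisfied.
  → Jurisdiction lies.
The Kelholm High Bench:
  (a) The plaintiff resides in Dunrow, which is not Kelholm, which satisfies one of the alternatives. Met.
  (b) Drummond & Co. is organised under the laws of Kelholm, so one alternative holds. Condition met.
  (c) The claim does not concern real property. The proviso rescues it, though: the amount in controversy is $106,750, which meets the USD 98,500 floor. Condition met.
  (d) Quill Foundry resides in Lorbourne — that alternative is enough. Condition met.
  → The court has jurisdiction.
Courts with jurisdiction: the Superior Court of Kelholm, the Kelholm High Bench — 2 in total.

2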